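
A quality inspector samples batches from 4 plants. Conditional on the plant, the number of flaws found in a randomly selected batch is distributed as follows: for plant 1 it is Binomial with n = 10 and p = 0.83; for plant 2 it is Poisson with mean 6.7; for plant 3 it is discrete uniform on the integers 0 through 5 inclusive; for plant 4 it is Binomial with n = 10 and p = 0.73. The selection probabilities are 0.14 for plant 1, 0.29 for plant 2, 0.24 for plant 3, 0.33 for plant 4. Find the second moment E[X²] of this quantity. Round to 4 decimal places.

45.2394

For each component E[X²] = Var + (mean)², giving 1: 70.301; 2: 51.59; 3: 9.16667; 4: 55.261.
Overall E[X²] = 0.14·70.301 + 0.29·51.59 + 0.24·9.16667 + 0.33·55.261 = 45.2394.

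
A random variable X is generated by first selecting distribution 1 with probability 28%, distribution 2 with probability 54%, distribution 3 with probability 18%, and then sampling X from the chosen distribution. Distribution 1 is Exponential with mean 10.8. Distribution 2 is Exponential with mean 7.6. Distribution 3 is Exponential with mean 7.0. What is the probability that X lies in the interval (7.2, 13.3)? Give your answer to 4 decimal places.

0.2150

Conditional on each component, P(7.2 < X < 13.3): 1: 0.221557; 2: 0.213986; 3: 0.207949.
By total probability, P(7.2 < X < 13.3) = 0.28·0.221557 + 0.54·0.213986 + 0.18·0.207949 = 0.215019.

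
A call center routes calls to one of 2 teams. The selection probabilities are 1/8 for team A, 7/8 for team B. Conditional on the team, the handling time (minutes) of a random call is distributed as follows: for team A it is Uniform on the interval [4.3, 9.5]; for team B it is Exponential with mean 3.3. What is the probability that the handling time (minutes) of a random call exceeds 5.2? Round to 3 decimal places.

0.284

Conditional on each team, P(X > 5.2): A: 0.826923; B: 0.206851.
By total probability, P(X > 5.2) = 0.125·0.826923 + 0.875·0.206851 = 0.28436.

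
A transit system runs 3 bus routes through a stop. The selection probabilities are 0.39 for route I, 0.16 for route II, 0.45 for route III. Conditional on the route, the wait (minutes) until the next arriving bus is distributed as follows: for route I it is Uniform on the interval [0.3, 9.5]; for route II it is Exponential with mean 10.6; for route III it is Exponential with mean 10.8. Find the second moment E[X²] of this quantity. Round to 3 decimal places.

153.046

For each component E[X²] = Var + (mean)², giving I: 31.0633; II: 224.72; III: 233.28.
Overall E[X²] = 0.39·31.0633 + 0.16·224.72 + 0.45·233.28 = 153.046.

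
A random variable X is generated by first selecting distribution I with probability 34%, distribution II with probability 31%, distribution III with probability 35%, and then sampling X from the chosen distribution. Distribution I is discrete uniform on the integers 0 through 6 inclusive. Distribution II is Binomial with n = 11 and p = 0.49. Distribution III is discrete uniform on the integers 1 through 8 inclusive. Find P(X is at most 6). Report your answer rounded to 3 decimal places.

Conditional on each component, P(X ≤ 6): I: 1; II: 0.747685; III: 0.75.
By total probability, P(X ≤ 6) = 0.34·1 + 0.31·0.747685 + 0.35·0.75 = 0.834282.

0.834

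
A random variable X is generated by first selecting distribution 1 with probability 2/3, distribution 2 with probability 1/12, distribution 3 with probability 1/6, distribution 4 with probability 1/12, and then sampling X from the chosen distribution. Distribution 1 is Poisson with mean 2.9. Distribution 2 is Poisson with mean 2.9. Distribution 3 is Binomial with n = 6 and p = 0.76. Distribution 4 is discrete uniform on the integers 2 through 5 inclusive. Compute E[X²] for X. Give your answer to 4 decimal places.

13.2555

For each component E[X²] = Var + (mean)², giving 1: 11.31; 2: 11.31; 3: 21.888; 4: 13.5.
Overall E[X²] = 0.666667·11.31 + 0.0833333·11.31 + 0.166667·21.888 + 0.0833333·13.5 = 13.2555.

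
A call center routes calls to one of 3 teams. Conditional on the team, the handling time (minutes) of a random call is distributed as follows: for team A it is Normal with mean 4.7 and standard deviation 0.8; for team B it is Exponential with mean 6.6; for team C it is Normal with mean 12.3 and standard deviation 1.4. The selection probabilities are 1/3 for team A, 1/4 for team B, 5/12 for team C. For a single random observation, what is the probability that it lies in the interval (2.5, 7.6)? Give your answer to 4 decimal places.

0.4246

Conditional on each team, P(2.5 < X < 7.6): A: 0.996876; B: 0.368533; C: 0.000393762.
By total probability, P(2.5 < X < 7.6) = 0.333333·0.996876 + 0.25·0.368533 + 0.416667·0.000393762 = 0.424589.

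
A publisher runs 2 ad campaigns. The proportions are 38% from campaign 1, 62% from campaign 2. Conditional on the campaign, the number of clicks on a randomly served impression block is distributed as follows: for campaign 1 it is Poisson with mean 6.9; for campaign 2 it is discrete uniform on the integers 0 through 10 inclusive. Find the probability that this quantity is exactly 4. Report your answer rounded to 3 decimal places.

Conditional on each campaign, P(X = 4): 1: 0.0951816; 2: 0.0909091.
By total probability, P(X = 4) = 0.38·0.0951816 + 0.62·0.0909091 = 0.0925327.

0.093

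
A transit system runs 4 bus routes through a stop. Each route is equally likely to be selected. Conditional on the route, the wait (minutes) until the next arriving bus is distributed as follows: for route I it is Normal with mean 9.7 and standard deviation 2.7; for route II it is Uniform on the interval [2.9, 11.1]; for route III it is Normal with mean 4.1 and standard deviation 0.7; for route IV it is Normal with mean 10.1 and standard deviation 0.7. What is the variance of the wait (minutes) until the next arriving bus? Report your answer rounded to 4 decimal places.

9.2702

Per component, I: μ=9.7, E[X²]=101.38; II: μ=7, E[X²]=54.6033; III: μ=4.1, E[X²]=17.3; IV: μ=10.1, E[X²]=102.5.
E[X] = 0.25·9.7 + 0.25·7 + 0.25·4.1 + 0.25·10.1 = 7.725.
E[X²] = 0.25·101.38 + 0.25·54.6033 + 0.25·17.3 + 0.25·102.5 = 68.9458.
Var(X) = E[X²] − (E[X])² = 68.9458 − 59.6756 = 9.27021.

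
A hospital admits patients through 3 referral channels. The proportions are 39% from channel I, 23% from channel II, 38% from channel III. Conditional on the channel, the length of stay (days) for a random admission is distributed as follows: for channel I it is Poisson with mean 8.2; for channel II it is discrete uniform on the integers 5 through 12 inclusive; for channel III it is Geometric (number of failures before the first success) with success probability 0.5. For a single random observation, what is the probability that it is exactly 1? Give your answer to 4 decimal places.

0.0959

Conditional on each channel, P(X = 1): I: 0.00225216; II: 0; III: 0.25.
By total probability, P(X = 1) = 0.39·0.00225216 + 0.23·0 + 0.38·0.25 = 0.0958783.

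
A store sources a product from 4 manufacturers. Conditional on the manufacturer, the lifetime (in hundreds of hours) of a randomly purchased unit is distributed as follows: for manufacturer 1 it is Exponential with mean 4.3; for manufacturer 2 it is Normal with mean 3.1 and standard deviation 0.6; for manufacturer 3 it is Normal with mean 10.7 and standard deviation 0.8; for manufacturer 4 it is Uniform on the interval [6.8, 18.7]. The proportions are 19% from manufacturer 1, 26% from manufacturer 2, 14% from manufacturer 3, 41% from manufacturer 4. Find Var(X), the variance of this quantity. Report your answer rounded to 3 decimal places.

27.528

Per component, 1: μ=4.3, E[X²]=36.98; 2: μ=3.1, E[X²]=9.97; 3: μ=10.7, E[X²]=115.13; 4: μ=12.75, E[X²]=174.363.
E[X] = 0.19·4.3 + 0.26·3.1 + 0.14·10.7 + 0.41·12.75 = 8.3485.
E[X²] = 0.19·36.98 + 0.26·9.97 + 0.14·115.13 + 0.41·174.363 = 97.2256.
Var(X) = E[X²] − (E[X])² = 97.2256 − 69.6975 = 27.5281.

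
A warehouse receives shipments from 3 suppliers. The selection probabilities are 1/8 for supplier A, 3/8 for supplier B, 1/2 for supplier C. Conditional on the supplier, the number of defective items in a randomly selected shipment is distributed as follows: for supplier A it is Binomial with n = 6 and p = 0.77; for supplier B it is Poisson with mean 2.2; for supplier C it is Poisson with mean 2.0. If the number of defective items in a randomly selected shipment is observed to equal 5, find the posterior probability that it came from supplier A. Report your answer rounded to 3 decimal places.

0.565

Likelihoods P(X=5 | ·): A: 0.373536; B: 0.0475866; C: 0.0360894.
Posterior ∝ prior × likelihood. Numerator for A: 0.125·0.373536 = 0.046692.
Normalizing constant: 0.125·0.373536 + 0.375·0.0475866 + 0.5·0.0360894 = 0.0825817.
P(A | observation) = 0.046692 / 0.0825817 = 0.565404.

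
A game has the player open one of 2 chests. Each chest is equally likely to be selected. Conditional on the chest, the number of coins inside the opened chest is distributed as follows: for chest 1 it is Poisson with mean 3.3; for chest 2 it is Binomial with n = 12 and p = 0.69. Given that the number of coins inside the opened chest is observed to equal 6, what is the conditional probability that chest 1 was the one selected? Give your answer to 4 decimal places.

0.4278

Likelihoods P(X=6 | ·): 1: 0.0661575; 2: 0.0884987.
Posterior ∝ prior × likelihood. Numerator for 1: 0.5·0.0661575 = 0.0330788.
Normalizing constant: 0.5·0.0661575 + 0.5·0.0884987 = 0.0773281.
P(1 | observation) = 0.0330788 / 0.0773281 = 0.427772.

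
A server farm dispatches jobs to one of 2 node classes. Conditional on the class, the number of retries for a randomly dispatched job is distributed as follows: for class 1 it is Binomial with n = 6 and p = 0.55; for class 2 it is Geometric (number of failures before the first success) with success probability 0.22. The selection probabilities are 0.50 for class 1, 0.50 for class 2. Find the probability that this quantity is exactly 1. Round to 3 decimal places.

0.116

Conditional on each class, P(X = 1): 1: 0.0608943; 2: 0.1716.
By total probability, P(X = 1) = 0.5·0.0608943 + 0.5·0.1716 = 0.116247.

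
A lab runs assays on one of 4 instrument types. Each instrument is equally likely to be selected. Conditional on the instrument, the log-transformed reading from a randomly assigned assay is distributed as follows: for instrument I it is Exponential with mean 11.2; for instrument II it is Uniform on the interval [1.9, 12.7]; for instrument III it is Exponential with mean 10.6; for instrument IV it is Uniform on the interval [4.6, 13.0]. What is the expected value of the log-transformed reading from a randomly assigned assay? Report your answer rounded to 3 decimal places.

9.475

Component means — I: 11.2; II: 7.3; III: 10.6; IV: 8.8.
E[X] = 0.25·11.2 + 0.25·7.3 + 0.25·10.6 + 0.25·8.8 = 9.475.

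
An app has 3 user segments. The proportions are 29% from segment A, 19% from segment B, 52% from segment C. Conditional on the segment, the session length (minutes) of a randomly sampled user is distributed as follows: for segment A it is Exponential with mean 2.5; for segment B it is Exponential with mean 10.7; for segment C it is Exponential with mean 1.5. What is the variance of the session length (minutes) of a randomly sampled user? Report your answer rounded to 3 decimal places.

Per component, A: μ=2.5, E[X²]=12.5; B: μ=10.7, E[X²]=228.98; C: μ=1.5, E[X²]=4.5.
E[X] = 0.29·2.5 + 0.19·10.7 + 0.52·1.5 = 3.538.
E[X²] = 0.29·12.5 + 0.19·228.98 + 0.52·4.5 = 49.4712.
Var(X) = E[X²] − (E[X])² = 49.4712 − 12.5174 = 36.9538.

36.954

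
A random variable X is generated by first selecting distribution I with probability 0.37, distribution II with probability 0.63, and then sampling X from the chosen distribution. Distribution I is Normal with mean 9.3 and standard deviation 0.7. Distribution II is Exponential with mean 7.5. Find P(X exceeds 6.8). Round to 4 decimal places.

Conditional on each component, P(X > 6.8): I: 0.999822; II: 0.403868.
By total probability, P(X > 6.8) = 0.37·0.999822 + 0.63·0.403868 = 0.624371.

0.6244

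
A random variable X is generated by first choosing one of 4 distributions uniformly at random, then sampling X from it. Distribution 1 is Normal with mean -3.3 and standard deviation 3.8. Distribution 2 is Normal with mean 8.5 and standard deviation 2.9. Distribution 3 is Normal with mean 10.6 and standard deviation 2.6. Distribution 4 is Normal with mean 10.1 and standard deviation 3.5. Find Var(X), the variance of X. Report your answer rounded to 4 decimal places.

Per component, 1: μ=-3.3, E[X²]=25.33; 2: μ=8.5, E[X²]=80.66; 3: μ=10.6, E[X²]=119.12; 4: μ=10.1, E[X²]=114.26.
E[X] = 0.25·-3.3 + 0.25·8.5 + 0.25·10.6 + 0.25·10.1 = 6.475.
E[X²] = 0.25·25.33 + 0.25·80.66 + 0.25·119.12 + 0.25·114.26 = 84.8425.
Var(X) = E[X²] − (E[X])² = 84.8425 − 41.9256 = 42.9169.

42.9169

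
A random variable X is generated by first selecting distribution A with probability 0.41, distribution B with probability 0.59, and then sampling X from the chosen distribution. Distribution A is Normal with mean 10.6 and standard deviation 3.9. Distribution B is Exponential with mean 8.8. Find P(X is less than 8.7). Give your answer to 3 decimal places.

Conditional on each component, P(X < 8.7): A: 0.313066; B: 0.627916.
By total probability, P(X < 8.7) = 0.41·0.313066 + 0.59·0.627916 = 0.498827.

0.499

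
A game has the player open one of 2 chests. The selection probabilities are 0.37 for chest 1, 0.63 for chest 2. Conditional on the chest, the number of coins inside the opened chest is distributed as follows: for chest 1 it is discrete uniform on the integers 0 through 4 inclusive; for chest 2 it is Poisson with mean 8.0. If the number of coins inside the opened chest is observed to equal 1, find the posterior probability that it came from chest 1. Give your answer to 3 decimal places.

Likelihoods P(X=1 | ·): 1: 0.2; 2: 0.0026837.
Posterior ∝ prior × likelihood. Numerator for 1: 0.37·0.2 = 0.074.
Normalizing constant: 0.37·0.2 + 0.63·0.0026837 = 0.0756907.
P(1 | observation) = 0.074 / 0.0756907 = 0.977663.

0.978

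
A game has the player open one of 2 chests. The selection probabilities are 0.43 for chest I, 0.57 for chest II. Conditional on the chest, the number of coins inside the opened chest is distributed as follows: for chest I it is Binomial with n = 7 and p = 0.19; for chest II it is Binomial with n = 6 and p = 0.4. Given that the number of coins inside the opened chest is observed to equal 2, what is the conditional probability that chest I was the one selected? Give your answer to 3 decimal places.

0.391

Likelihoods P(X=2 | ·): I: 0.264333; II: 0.31104.
Posterior ∝ prior × likelihood. Numerator for I: 0.43·0.264333 = 0.113663.
Normalizing constant: 0.43·0.264333 + 0.57·0.31104 = 0.290956.
P(I | observation) = 0.113663 / 0.290956 = 0.390654.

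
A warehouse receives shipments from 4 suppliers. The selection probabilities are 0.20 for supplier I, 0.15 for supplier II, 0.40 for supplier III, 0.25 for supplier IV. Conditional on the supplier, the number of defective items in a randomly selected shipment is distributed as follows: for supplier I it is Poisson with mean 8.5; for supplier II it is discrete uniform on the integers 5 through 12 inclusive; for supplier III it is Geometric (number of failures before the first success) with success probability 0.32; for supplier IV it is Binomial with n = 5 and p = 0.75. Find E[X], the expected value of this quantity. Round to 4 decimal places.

4.7625

Component means — I: 8.5; II: 8.5; III: 2.125; IV: 3.75.
E[X] = 0.2·8.5 + 0.15·8.5 + 0.4·2.125 + 0.25·3.75 = 4.7625.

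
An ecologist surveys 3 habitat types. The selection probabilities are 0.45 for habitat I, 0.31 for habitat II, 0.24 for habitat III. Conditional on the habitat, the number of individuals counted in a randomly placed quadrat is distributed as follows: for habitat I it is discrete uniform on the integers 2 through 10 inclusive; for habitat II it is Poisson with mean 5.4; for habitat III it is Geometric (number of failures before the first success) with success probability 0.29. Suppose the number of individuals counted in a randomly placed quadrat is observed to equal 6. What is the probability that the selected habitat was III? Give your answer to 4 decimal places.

Likelihoods P(X=6 | ·): I: 0.111111; II: 0.155539; III: 0.0371491.
Posterior ∝ prior × likelihood. Numerator for III: 0.24·0.0371491 = 0.00891578.
Normalizing constant: 0.45·0.111111 + 0.31·0.155539 + 0.24·0.0371491 = 0.107133.
P(III | observation) = 0.00891578 / 0.107133 = 0.0832217.

0.0832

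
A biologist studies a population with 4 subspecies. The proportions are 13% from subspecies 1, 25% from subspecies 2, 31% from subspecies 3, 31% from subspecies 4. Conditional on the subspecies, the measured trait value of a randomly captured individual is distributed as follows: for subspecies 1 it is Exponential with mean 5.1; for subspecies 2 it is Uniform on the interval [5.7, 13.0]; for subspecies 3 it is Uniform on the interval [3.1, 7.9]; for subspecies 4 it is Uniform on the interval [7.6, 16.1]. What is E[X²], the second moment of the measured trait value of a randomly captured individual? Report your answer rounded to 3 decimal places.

85.099

For each component E[X²] = Var + (mean)², giving 1: 52.02; 2: 91.8633; 3: 32.17; 4: 146.443.
Overall E[X²] = 0.13·52.02 + 0.25·91.8633 + 0.31·32.17 + 0.31·146.443 = 85.0986.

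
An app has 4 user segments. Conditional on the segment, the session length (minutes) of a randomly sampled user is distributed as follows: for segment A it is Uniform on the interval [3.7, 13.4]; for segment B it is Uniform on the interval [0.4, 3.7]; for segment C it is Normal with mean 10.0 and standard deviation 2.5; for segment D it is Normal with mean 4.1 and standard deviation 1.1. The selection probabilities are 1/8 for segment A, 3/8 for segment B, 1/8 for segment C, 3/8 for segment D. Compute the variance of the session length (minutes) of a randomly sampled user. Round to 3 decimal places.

Per component, A: μ=8.55, E[X²]=80.9433; B: μ=2.05, E[X²]=5.11; C: μ=10, E[X²]=106.25; D: μ=4.1, E[X²]=18.02.
E[X] = 0.125·8.55 + 0.375·2.05 + 0.125·10 + 0.375·4.1 = 4.625.
E[X²] = 0.125·80.9433 + 0.375·5.11 + 0.125·106.25 + 0.375·18.02 = 32.0729.
Var(X) = E[X²] − (E[X])² = 32.0729 − 21.3906 = 10.6823.

10.682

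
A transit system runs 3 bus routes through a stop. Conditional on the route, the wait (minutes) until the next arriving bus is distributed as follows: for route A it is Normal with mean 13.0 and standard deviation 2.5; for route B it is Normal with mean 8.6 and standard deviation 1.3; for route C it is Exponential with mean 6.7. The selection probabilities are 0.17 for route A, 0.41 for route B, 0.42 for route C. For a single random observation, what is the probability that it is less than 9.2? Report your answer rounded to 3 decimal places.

Conditional on each route, P(X < 9.2): A: 0.0642555; B: 0.677794; C: 0.746688.
By total probability, P(X < 9.2) = 0.17·0.0642555 + 0.41·0.677794 + 0.42·0.746688 = 0.602428.

0.602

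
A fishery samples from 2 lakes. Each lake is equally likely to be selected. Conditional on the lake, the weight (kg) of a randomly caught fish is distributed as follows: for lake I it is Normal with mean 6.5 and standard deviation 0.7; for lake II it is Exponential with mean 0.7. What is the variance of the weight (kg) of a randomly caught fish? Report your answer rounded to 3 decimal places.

8.900

Per component, I: μ=6.5, E[X²]=42.74; II: μ=0.7, E[X²]=0.98.
E[X] = 0.5·6.5 + 0.5·0.7 = 3.6.
E[X²] = 0.5·42.74 + 0.5·0.98 = 21.86.
Var(X) = E[X²] − (E[X])² = 21.86 − 12.96 = 8.9.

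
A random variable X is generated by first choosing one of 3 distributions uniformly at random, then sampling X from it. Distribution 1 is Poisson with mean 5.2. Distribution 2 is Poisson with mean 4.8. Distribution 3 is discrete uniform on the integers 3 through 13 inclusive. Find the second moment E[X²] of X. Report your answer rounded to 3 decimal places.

For each component E[X²] = Var + (mean)², giving 1: 32.24; 2: 27.84; 3: 74.
Overall E[X²] = 0.333333·32.24 + 0.333333·27.84 + 0.333333·74 = 44.6933.

44.693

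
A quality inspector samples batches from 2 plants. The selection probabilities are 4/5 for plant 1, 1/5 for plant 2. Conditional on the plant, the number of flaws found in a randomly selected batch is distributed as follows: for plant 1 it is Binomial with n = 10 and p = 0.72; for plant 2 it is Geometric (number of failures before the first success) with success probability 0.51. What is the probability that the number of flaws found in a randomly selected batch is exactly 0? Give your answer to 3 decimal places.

0.102

Conditional on each plant, P(X = 0): 1: 2.96197e-06; 2: 0.51.
By total probability, P(X = 0) = 0.8·2.96197e-06 + 0.2·0.51 = 0.102002.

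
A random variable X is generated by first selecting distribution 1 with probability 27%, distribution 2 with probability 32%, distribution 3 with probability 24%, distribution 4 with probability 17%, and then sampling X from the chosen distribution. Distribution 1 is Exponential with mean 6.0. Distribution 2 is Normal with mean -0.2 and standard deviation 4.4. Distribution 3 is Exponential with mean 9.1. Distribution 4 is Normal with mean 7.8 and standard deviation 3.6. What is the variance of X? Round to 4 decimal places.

Per component, 1: μ=6, E[X²]=72; 2: μ=-0.2, E[X²]=19.4; 3: μ=9.1, E[X²]=165.62; 4: μ=7.8, E[X²]=73.8.
E[X] = 0.27·6 + 0.32·-0.2 + 0.24·9.1 + 0.17·7.8 = 5.066.
E[X²] = 0.27·72 + 0.32·19.4 + 0.24·165.62 + 0.17·73.8 = 77.9428.
Var(X) = E[X²] − (E[X])² = 77.9428 − 25.6644 = 52.2784.

52.2784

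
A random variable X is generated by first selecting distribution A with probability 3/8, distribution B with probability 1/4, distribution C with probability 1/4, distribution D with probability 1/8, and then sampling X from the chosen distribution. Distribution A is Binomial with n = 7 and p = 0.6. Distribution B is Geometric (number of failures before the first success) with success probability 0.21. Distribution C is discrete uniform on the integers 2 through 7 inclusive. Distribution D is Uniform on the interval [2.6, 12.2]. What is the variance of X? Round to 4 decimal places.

8.0145

Per component, A: μ=4.2, E[X²]=19.32; B: μ=3.7619, E[X²]=32.0658; C: μ=4.5, E[X²]=23.1667; D: μ=7.4, E[X²]=62.44.
E[X] = 0.375·4.2 + 0.25·3.7619 + 0.25·4.5 + 0.125·7.4 = 4.56548.
E[X²] = 0.375·19.32 + 0.25·32.0658 + 0.25·23.1667 + 0.125·62.44 = 28.8581.
Var(X) = E[X²] − (E[X])² = 28.8581 − 20.8436 = 8.01453.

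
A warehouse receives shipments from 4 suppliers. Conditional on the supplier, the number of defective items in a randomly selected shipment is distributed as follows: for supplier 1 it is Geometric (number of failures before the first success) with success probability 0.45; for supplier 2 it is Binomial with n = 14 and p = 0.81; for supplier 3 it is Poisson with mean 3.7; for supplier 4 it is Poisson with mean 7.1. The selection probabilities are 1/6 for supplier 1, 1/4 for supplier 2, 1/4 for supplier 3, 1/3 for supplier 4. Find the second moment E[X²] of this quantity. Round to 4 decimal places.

56.9067

For each component E[X²] = Var + (mean)², giving 1: 4.20988; 2: 130.75; 3: 17.39; 4: 57.51.
Overall E[X²] = 0.166667·4.20988 + 0.25·130.75 + 0.25·17.39 + 0.333333·57.51 = 56.9067.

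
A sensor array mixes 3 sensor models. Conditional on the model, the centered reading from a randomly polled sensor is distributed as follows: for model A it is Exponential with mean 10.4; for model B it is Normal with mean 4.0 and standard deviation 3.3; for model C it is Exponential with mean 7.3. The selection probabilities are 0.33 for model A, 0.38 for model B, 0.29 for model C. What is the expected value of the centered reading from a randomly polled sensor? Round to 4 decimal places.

7.0690

Component means — A: 10.4; B: 4; C: 7.3.
E[X] = 0.33·10.4 + 0.38·4 + 0.29·7.3 = 7.069.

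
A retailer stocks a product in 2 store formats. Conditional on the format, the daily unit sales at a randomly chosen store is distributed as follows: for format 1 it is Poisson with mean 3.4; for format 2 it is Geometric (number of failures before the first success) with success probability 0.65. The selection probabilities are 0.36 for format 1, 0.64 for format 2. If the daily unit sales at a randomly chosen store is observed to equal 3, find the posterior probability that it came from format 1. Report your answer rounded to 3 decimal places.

Likelihoods P(X=3 | ·): 1: 0.218617; 2: 0.0278687.
Posterior ∝ prior × likelihood. Numerator for 1: 0.36·0.218617 = 0.0787022.
Normalizing constant: 0.36·0.218617 + 0.64·0.0278687 = 0.0965382.
P(1 | observation) = 0.0787022 / 0.0965382 = 0.815244.

0.815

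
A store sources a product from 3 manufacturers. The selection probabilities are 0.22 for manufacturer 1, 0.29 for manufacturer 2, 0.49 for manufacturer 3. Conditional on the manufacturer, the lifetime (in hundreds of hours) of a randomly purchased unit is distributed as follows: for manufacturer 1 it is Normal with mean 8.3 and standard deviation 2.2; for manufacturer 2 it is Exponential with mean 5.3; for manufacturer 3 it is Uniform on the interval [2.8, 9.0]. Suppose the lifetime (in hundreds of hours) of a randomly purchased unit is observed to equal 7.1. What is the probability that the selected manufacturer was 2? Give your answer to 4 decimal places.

Likelihoods f(7.1 | ·): 1: 0.156272; 2: 0.0494235; 3: 0.16129.
Posterior ∝ prior × likelihood. Numerator for 2: 0.29·0.0494235 = 0.0143328.
Normalizing constant: 0.22·0.156272 + 0.29·0.0494235 + 0.49·0.16129 = 0.127745.
P(2 | observation) = 0.0143328 / 0.127745 = 0.112199.

0.1122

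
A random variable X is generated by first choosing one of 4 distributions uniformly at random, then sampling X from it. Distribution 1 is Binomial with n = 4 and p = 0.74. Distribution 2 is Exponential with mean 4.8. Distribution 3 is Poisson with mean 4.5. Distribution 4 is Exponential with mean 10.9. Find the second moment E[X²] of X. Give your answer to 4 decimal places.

79.4953

For each component E[X²] = Var + (mean)², giving 1: 9.5312; 2: 46.08; 3: 24.75; 4: 237.62.
Overall E[X²] = 0.25·9.5312 + 0.25·46.08 + 0.25·24.75 + 0.25·237.62 = 79.4953.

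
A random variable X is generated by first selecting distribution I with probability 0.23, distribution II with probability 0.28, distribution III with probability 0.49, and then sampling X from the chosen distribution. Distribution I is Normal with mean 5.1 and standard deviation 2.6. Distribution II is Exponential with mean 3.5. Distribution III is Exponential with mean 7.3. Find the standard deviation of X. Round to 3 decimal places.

5.813

Per component, I: μ=5.1, E[X²]=32.77; II: μ=3.5, E[X²]=24.5; III: μ=7.3, E[X²]=106.58.
E[X] = 0.23·5.1 + 0.28·3.5 + 0.49·7.3 = 5.73.
E[X²] = 0.23·32.77 + 0.28·24.5 + 0.49·106.58 = 66.6213.
Var(X) = E[X²] − (E[X])² = 66.6213 − 32.8329 = 33.7884.
SD(X) = √33.7884 = 5.81278.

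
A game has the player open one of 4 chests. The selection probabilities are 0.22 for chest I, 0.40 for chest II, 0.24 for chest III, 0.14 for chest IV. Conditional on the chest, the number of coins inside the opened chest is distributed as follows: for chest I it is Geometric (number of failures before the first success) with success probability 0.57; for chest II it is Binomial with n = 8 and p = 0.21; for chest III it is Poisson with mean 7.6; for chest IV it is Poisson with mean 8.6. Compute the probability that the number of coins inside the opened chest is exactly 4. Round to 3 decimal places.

Conditional on each chest, P(X = 4): I: 0.0194872; II: 0.0530254; III: 0.0695673; IV: 0.0419614.
By total probability, P(X = 4) = 0.22·0.0194872 + 0.4·0.0530254 + 0.24·0.0695673 + 0.14·0.0419614 = 0.0480681.

0.048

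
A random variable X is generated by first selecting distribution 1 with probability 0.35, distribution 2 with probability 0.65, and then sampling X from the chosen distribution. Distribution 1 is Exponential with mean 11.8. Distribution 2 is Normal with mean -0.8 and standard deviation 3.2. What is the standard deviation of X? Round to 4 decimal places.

Per component, 1: μ=11.8, E[X²]=278.48; 2: μ=-0.8, E[X²]=10.88.
E[X] = 0.35·11.8 + 0.65·-0.8 = 3.61.
E[X²] = 0.35·278.48 + 0.65·10.88 = 104.54.
Var(X) = E[X²] − (E[X])² = 104.54 − 13.0321 = 91.5079.
SD(X) = √91.5079 = 9.56598.

9.5660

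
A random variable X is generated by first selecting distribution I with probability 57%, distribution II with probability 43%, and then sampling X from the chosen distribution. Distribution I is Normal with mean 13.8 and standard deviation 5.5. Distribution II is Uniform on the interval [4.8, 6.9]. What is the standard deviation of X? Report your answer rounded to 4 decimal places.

Per component, I: μ=13.8, E[X²]=220.69; II: μ=5.85, E[X²]=34.59.
E[X] = 0.57·13.8 + 0.43·5.85 = 10.3815.
E[X²] = 0.57·220.69 + 0.43·34.59 = 140.667.
Var(X) = E[X²] − (E[X])² = 140.667 − 107.776 = 32.8915.
SD(X) = √32.8915 = 5.73511.

5.7351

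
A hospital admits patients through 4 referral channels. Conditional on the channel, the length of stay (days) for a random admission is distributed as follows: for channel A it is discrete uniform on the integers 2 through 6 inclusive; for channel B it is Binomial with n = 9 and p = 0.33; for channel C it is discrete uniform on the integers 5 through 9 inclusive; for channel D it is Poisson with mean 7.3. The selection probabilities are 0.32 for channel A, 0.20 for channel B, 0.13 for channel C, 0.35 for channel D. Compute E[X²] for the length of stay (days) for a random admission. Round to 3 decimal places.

35.759

For each component E[X²] = Var + (mean)², giving A: 18; B: 10.8108; C: 51; D: 60.59.
Overall E[X²] = 0.32·18 + 0.2·10.8108 + 0.13·51 + 0.35·60.59 = 35.7587.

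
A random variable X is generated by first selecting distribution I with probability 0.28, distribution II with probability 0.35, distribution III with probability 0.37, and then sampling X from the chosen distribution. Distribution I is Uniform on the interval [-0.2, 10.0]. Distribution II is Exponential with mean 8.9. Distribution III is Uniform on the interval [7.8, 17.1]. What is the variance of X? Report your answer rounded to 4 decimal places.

41.9234

Per component, I: μ=4.9, E[X²]=32.68; II: μ=8.9, E[X²]=158.42; III: μ=12.45, E[X²]=162.21.
E[X] = 0.28·4.9 + 0.35·8.9 + 0.37·12.45 = 9.0935.
E[X²] = 0.28·32.68 + 0.35·158.42 + 0.37·162.21 = 124.615.
Var(X) = E[X²] − (E[X])² = 124.615 − 82.6917 = 41.9234.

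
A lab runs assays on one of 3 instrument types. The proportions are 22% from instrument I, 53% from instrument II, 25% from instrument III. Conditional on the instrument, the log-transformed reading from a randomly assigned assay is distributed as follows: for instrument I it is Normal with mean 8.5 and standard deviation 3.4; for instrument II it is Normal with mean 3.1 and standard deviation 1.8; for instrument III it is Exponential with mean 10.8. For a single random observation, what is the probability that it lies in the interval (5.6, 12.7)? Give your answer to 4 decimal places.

Conditional on each instrument, P(5.6 < X < 12.7): I: 0.694794; II: 0.0824332; III: 0.286869.
By total probability, P(5.6 < X < 12.7) = 0.22·0.694794 + 0.53·0.0824332 + 0.25·0.286869 = 0.268261.

0.2683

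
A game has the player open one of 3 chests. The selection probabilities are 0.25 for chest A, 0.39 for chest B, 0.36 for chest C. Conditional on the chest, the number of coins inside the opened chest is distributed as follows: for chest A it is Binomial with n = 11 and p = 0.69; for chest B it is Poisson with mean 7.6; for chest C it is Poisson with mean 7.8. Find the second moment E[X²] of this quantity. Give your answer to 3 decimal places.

For each component E[X²] = Var + (mean)², giving A: 59.961; B: 65.36; C: 68.64.
Overall E[X²] = 0.25·59.961 + 0.39·65.36 + 0.36·68.64 = 65.1911.

65.191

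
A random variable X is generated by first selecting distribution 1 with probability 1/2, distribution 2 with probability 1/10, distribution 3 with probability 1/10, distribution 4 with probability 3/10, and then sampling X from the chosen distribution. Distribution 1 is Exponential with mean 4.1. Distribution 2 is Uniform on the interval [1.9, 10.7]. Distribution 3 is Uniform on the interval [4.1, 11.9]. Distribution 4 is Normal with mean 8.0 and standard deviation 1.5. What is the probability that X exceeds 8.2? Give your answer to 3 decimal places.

0.278

Conditional on each component, P(X > 8.2): 1: 0.135335; 2: 0.284091; 3: 0.474359; 4: 0.446965.
By total probability, P(X > 8.2) = 0.5·0.135335 + 0.1·0.284091 + 0.1·0.474359 + 0.3·0.446965 = 0.277602.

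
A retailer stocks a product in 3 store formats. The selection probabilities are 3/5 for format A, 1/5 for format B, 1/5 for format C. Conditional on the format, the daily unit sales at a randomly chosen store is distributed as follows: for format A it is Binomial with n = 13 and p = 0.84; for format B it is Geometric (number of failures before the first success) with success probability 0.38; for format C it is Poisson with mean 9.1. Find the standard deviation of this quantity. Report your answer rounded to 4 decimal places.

Per component, A: μ=10.92, E[X²]=120.994; B: μ=1.63158, E[X²]=6.95568; C: μ=9.1, E[X²]=91.91.
E[X] = 0.6·10.92 + 0.2·1.63158 + 0.2·9.1 = 8.69832.
E[X²] = 0.6·120.994 + 0.2·6.95568 + 0.2·91.91 = 92.3693.
Var(X) = E[X²] − (E[X])² = 92.3693 − 75.6607 = 16.7086.
SD(X) = √16.7086 = 4.08762.

4.0876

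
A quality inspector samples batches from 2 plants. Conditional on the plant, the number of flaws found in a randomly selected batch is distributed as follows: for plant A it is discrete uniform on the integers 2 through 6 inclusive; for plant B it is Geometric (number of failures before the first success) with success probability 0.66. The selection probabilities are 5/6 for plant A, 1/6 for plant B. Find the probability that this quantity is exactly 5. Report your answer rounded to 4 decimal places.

Conditional on each plant, P(X = 5): A: 0.2; B: 0.00299874.
By total probability, P(X = 5) = 0.833333·0.2 + 0.166667·0.00299874 = 0.167166.

0.1672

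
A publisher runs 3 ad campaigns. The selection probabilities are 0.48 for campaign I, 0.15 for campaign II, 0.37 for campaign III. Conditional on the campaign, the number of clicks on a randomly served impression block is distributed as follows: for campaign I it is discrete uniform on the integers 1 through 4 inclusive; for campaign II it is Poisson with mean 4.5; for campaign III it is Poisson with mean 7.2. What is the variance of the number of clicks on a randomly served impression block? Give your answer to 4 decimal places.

8.5548

Per component, I: μ=2.5, E[X²]=7.5; II: μ=4.5, E[X²]=24.75; III: μ=7.2, E[X²]=59.04.
E[X] = 0.48·2.5 + 0.15·4.5 + 0.37·7.2 = 4.539.
E[X²] = 0.48·7.5 + 0.15·24.75 + 0.37·59.04 = 29.1573.
Var(X) = E[X²] − (E[X])² = 29.1573 − 20.6025 = 8.55478.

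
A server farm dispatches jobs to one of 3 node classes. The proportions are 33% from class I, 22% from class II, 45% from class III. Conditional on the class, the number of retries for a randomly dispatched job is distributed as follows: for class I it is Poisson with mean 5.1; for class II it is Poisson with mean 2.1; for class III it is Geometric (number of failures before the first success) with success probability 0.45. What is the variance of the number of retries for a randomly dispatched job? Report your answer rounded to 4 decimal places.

Per component, I: μ=5.1, E[X²]=31.11; II: μ=2.1, E[X²]=6.51; III: μ=1.22222, E[X²]=4.20988.
E[X] = 0.33·5.1 + 0.22·2.1 + 0.45·1.22222 = 2.695.
E[X²] = 0.33·31.11 + 0.22·6.51 + 0.45·4.20988 = 13.5929.
Var(X) = E[X²] − (E[X])² = 13.5929 − 7.26303 = 6.32992.

6.3299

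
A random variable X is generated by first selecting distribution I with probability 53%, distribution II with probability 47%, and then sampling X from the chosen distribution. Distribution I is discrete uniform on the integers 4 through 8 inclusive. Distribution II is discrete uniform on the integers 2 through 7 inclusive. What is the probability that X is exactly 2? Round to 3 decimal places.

Conditional on each component, P(X = 2): I: 0; II: 0.166667.
By total probability, P(X = 2) = 0.53·0 + 0.47·0.166667 = 0.0783333.

0.078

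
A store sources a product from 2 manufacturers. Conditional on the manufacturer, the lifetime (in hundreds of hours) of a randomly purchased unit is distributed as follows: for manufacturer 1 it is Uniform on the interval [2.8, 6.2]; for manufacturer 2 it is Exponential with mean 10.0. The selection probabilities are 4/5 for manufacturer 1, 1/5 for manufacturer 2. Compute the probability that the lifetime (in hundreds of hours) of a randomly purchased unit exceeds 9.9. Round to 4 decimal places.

Conditional on each manufacturer, P(X > 9.9): 1: 0; 2: 0.371577.
By total probability, P(X > 9.9) = 0.8·0 + 0.2·0.371577 = 0.0743153.

0.0743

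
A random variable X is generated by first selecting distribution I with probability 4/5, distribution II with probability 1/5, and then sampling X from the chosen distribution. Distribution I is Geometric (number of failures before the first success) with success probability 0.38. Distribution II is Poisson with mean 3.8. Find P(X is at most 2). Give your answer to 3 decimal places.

0.663

Conditional on each component, P(X ≤ 2): I: 0.761672; II: 0.268897.
By total probability, P(X ≤ 2) = 0.8·0.761672 + 0.2·0.268897 = 0.663117.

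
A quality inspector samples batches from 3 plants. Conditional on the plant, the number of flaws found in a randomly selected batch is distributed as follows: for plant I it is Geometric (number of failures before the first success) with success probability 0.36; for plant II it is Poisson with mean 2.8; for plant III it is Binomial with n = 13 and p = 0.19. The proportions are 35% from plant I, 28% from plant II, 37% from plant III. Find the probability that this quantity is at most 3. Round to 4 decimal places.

Conditional on each plant, P(X ≤ 3): I: 0.832228; II: 0.691937; III: 0.777419.
By total probability, P(X ≤ 3) = 0.35·0.832228 + 0.28·0.691937 + 0.37·0.777419 = 0.772667.

0.7727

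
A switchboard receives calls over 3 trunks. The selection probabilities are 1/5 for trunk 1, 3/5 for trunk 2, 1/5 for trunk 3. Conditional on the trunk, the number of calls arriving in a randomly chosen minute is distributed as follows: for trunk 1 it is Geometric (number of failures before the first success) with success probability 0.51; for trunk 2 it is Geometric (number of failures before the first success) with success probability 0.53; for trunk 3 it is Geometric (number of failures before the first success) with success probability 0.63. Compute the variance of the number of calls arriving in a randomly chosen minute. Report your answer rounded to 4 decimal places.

Per component, 1: μ=0.960784, E[X²]=2.807; 2: μ=0.886792, E[X²]=2.45959; 3: μ=0.587302, E[X²]=1.27715.
E[X] = 0.2·0.960784 + 0.6·0.886792 + 0.2·0.587302 = 0.841693.
E[X²] = 0.2·2.807 + 0.6·2.45959 + 0.2·1.27715 = 2.29259.
Var(X) = E[X²] − (E[X])² = 2.29259 − 0.708447 = 1.58414.

1.5841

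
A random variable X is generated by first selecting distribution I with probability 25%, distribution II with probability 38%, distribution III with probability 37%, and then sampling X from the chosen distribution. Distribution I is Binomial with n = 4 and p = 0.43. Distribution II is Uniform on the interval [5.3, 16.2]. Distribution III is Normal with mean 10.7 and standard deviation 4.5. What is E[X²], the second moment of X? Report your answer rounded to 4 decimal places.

For each component E[X²] = Var + (mean)², giving I: 3.9388; II: 125.463; III: 134.74.
Overall E[X²] = 0.25·3.9388 + 0.38·125.463 + 0.37·134.74 = 98.5146.

98.5146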